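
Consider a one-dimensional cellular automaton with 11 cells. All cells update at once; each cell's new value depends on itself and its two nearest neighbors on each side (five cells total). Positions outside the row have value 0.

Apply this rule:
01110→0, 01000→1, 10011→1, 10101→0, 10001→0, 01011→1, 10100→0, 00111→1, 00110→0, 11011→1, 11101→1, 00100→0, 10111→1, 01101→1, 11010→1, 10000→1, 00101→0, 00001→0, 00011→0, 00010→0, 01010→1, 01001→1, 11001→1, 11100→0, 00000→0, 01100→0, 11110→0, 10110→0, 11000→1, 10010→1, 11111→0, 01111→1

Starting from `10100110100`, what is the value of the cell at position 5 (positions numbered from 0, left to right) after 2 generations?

generation 1: 01011011011
generation 2: 00101101100
position 5 holds 1

1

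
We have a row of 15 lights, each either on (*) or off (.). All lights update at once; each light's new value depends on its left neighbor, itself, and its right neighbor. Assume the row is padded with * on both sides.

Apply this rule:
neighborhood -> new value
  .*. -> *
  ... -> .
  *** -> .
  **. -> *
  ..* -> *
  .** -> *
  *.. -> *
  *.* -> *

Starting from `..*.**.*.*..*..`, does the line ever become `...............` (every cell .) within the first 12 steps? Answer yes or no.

yes

***************
...............
all cells are . at step 2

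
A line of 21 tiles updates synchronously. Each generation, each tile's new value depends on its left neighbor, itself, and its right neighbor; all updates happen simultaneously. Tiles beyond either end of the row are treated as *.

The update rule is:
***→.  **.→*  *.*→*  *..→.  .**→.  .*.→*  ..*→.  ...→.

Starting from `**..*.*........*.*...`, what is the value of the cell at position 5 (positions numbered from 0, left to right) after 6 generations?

.*..***........***...
**....*..........*...
.*....*..........*...
**....*..........*...  (repeats generation 2; period 2)
generation 6: **....*..........*...
position 5 holds .

.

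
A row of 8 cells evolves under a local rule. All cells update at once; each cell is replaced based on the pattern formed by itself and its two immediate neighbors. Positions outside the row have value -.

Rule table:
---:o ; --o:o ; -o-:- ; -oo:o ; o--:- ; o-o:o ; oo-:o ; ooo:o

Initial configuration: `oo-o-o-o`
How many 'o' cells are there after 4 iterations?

ooo-o-o-
oooo-o--
ooooo--o
ooooo-o-
count of o: 6

6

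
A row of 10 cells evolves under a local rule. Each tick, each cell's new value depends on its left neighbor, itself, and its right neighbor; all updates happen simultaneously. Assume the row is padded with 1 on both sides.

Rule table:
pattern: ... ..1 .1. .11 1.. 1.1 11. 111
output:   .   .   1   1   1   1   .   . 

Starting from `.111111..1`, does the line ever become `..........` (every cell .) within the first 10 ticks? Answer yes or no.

11.....1.1
..1....111
1.11...1..
.11.1..11.
11.111.1.1
..11..1111
1.1.1.1...
.1111111..
11......1.
..1.....11
tick 10 is ..1.....11, still not uniform .

no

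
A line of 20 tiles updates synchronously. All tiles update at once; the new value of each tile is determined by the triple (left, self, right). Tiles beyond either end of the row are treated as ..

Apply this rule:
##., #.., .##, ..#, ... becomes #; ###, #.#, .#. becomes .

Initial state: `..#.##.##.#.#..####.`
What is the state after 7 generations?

##..##.##....###..##
######.#######.#####
#....#.#.....#.#...#
.####...#####...###.
##..#####...#####.##
#####...#####...#.##
#...#####...####..##

#...#####...####..##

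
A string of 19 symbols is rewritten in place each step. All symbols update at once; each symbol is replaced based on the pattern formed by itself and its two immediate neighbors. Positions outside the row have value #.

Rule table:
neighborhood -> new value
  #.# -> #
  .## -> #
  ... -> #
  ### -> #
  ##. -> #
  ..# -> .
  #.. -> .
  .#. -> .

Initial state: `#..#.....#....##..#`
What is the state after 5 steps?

#....###...##.##..#
#.##.###.#.#####..#
#########.######..#
################..#
################..#

################..#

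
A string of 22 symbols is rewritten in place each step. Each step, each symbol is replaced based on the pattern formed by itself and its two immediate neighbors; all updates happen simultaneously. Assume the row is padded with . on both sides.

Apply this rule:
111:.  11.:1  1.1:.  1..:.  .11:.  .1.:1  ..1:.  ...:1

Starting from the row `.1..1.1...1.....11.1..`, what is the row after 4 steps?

step 1: .1..1.1.1.1.111..1.1.1
step 2: .1..1.1.1.1...1..1.1.1
step 3: .1..1.1.1.1.1.1..1.1.1
step 4: .1..1.1.1.1.1.1..1.1.1

.1..1.1.1.1.1.1..1.1.1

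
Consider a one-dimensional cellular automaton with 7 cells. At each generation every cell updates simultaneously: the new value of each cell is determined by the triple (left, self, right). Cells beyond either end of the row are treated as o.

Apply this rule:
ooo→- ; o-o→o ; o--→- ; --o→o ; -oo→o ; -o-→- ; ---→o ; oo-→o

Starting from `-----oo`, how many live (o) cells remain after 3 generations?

4

-ooooo-
oo---oo
-o-ooo-
count of o: 4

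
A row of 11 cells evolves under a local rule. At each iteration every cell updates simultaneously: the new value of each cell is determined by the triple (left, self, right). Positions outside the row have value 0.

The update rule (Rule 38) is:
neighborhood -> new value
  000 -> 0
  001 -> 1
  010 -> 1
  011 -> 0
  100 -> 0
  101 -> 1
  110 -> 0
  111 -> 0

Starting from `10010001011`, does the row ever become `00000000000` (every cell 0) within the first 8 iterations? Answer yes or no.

yes

10110011100
11000100000
00001100000
00010000000
00110000000
01000000000
11000000000
00000000000
all cells are 0 at iteration 8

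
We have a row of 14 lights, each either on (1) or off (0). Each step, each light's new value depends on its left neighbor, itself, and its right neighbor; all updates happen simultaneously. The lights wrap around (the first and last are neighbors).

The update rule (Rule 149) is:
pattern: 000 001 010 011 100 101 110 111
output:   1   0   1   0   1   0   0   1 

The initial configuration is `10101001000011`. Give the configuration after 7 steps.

00101101111001
10100000110101
00111110000100
10011101110111
01001000100011
01101110111000
00000100010111

00000100010111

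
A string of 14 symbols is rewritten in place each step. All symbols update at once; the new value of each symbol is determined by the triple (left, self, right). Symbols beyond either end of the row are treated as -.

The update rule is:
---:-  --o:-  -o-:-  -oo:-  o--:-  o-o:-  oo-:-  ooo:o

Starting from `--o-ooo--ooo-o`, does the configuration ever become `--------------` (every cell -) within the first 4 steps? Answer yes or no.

-----o----o---
--------------
all cells are - at step 2

yes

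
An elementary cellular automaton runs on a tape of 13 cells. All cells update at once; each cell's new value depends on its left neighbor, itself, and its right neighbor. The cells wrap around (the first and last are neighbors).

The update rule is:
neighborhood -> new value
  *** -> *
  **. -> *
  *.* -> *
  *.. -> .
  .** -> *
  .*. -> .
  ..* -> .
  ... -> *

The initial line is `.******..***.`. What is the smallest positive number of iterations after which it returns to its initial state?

1

iteration 1: .******..***.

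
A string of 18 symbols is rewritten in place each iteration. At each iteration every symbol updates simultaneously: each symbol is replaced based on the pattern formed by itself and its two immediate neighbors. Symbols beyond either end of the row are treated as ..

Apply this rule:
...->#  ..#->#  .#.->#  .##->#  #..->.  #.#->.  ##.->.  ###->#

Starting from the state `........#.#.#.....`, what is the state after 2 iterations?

########..#.#.###.

#########.#.#.####
########..#.#.###.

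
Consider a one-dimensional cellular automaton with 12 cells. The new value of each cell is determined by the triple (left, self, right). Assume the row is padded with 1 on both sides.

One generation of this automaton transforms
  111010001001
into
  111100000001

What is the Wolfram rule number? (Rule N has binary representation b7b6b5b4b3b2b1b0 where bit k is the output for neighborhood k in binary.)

232

position 0: 111 → 1  (bit 7 = 1)
position 2: 110 → 1  (bit 6 = 1)
position 3: 101 → 1  (bit 5 = 1)
position 5: 100 → 0  (bit 4 = 0)
position 11: 011 → 1  (bit 3 = 1)
position 4: 010 → 0  (bit 2 = 0)
position 7: 001 → 0  (bit 1 = 0)
position 6: 000 → 0  (bit 0 = 0)
bits b7..b0 = 11101000 = 232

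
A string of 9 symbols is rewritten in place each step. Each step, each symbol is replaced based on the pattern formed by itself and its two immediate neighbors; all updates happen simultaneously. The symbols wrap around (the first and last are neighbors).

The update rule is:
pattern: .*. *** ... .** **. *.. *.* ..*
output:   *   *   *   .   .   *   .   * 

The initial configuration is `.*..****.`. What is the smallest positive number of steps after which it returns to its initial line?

4

****.**.*
***......
.*.******
.*..****.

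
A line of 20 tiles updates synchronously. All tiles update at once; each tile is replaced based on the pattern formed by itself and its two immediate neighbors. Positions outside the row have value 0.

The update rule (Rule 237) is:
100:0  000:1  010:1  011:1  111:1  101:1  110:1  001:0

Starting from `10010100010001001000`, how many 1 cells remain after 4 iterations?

16

10011101010101001011
10011111111111001111
10011111111111001111  (fixed point — unchanged through iteration 4)
count of 1: 16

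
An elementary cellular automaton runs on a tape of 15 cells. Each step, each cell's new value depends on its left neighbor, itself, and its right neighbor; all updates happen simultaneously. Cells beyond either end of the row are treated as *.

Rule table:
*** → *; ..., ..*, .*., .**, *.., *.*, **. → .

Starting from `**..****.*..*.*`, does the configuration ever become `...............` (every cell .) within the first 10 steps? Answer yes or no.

step 1: *....**........
step 2: ...............
all cells are . at step 2

yes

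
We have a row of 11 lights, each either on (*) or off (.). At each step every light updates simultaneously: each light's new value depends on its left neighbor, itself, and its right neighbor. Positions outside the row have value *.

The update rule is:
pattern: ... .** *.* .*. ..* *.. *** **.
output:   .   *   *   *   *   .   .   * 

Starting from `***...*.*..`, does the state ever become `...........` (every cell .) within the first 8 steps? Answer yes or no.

..*..****.*
.**.**..***
******.**..
.....****.*
....**..***
...***.**..
..**.****.*
.*****..***
step 8 is .*****..***, still not uniform .

no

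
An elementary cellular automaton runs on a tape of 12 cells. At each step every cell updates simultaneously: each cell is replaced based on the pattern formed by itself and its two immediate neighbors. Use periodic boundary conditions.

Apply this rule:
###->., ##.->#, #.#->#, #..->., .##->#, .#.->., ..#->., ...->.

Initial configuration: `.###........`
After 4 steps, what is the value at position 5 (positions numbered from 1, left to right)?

.

.#.#........
..#.........
............
............
position 5 holds .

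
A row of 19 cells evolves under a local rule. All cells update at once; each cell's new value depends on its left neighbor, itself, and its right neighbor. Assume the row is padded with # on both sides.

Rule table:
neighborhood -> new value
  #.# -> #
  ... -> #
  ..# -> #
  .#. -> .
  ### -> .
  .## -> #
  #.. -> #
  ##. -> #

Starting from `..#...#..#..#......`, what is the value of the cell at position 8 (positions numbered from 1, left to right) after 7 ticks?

##.###.##.##.######
.###.#########.....
##.###.......######
.###.#########.....  (repeats tick 2; period 2)
tick 7: ##.###.......######
position 8 holds .

.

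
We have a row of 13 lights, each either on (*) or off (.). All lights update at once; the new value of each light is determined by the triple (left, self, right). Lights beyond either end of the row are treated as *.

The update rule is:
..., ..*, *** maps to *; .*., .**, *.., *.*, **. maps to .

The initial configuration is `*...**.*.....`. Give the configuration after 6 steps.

step 1: ..**.....****
step 2: .*...****.***
step 3: ...**.**...**
step 4: .**......**.*
step 5: ....*****....
step 6: .***.***..***

.***.***..***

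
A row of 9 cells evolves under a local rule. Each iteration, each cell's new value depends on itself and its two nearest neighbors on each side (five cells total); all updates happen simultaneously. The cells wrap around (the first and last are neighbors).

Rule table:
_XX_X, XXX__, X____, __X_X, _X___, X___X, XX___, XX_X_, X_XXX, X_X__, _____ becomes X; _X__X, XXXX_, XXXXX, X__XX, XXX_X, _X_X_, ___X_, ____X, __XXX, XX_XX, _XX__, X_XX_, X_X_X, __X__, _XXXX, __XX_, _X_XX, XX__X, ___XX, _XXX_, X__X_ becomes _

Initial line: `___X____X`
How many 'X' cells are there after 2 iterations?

XX__XX___
______XX_
count of X: 2

2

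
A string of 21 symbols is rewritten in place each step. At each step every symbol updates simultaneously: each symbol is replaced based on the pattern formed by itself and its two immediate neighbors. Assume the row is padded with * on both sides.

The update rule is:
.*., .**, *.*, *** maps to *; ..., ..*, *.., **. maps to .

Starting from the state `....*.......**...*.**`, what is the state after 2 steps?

....*.......*....****

....*.......*....****
....*.......*....****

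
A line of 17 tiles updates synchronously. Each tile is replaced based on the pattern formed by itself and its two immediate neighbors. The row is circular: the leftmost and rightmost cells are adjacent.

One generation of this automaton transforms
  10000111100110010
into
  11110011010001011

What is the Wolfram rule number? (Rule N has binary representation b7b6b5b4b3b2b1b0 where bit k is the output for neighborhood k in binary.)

position 6: 111 → 1  (bit 7 = 1)
position 8: 110 → 0  (bit 6 = 0)
position 16: 101 → 1  (bit 5 = 1)
position 1: 100 → 1  (bit 4 = 1)
position 5: 011 → 0  (bit 3 = 0)
position 0: 010 → 1  (bit 2 = 1)
position 4: 001 → 0  (bit 1 = 0)
position 2: 000 → 1  (bit 0 = 1)
bits b7..b0 = 10110101 = 181

181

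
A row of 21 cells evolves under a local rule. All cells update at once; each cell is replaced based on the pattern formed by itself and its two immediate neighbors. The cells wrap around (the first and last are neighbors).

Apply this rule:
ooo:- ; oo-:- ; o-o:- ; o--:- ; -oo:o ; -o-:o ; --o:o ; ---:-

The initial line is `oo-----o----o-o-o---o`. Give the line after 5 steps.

--oo---oo--oo--oo-o--

step 1: ------oo---oo-o-o--oo
step 2: -----oo---oo--o-o-oo-
step 3: ----oo---oo--oo-o-o--
step 4: ---oo---oo--oo--o-o--
step 5: --oo---oo--oo--oo-o--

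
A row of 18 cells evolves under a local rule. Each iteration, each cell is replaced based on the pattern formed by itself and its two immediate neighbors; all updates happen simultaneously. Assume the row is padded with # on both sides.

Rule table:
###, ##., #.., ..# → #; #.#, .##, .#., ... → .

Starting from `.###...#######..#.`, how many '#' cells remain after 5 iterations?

..###.#.########..
##.##....#########
##..##..#.########
####.###...#######
####..###.#.######
count of #: 14

14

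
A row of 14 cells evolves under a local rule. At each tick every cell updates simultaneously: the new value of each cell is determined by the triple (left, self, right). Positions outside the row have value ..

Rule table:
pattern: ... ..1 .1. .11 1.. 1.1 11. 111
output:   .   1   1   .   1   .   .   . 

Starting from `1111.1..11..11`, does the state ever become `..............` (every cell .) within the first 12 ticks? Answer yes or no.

tick 1: .....111..11..
tick 2: ....1...11..1.
tick 3: ...111.1..1111
tick 4: ..1....111....
tick 5: .111..1...1...
tick 6: 1...1111.111..
tick 7: 11.1........1.
tick 8: ...11......111
tick 9: ..1..1....1...
tick 10: .111111..111..
tick 11: 1......11...1.
tick 12: 11....1..1.111
tick 12 is 11....1..1.111, still not uniform .

no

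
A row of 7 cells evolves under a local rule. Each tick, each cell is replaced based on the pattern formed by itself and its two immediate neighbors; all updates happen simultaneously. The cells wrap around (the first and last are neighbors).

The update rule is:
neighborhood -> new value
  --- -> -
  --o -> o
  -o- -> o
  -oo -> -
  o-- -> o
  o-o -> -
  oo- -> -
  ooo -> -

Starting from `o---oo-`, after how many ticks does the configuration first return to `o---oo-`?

7

oo-o---
---oo-o
o-o---o
--oo-o-
-o---oo
-oo-o--
o---oo-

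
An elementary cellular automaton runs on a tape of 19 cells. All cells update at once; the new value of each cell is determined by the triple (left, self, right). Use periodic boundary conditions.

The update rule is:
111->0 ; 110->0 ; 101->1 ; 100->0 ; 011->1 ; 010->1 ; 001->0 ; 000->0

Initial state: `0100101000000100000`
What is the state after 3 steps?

0100100000000100000

step 1: 0100111000000100000
step 2: 0100100000000100000
step 3: 0100100000000100000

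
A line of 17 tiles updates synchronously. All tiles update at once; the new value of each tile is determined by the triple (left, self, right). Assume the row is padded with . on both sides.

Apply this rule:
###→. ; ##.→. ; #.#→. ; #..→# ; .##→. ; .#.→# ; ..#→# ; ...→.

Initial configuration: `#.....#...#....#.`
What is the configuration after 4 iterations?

iteration 1: ##...###.###..###
iteration 2: ..#.#.......##...
iteration 3: .##.##.....#..#..
iteration 4: #.....#...######.

#.....#...######.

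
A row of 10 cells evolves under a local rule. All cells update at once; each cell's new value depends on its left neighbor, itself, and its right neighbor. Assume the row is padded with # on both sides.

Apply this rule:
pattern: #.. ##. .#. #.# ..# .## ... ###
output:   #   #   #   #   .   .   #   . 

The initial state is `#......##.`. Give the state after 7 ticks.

######..##
.....##...
####..###.
...##...##
##..###...
.##...###.
#.###...##

#.###...##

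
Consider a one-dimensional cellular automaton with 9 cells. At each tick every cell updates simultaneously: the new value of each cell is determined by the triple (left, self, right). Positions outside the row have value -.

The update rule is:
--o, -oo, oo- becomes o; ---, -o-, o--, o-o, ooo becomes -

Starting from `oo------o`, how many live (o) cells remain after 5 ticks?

3

oo-----o-
oo----o--
oo---o---
oo--o----
oo-o-----
count of o: 3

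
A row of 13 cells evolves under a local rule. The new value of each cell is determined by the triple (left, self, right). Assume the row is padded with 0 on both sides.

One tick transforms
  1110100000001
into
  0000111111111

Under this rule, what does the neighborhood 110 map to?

0

At position 2 the neighborhood is 110; the next row has 0 there.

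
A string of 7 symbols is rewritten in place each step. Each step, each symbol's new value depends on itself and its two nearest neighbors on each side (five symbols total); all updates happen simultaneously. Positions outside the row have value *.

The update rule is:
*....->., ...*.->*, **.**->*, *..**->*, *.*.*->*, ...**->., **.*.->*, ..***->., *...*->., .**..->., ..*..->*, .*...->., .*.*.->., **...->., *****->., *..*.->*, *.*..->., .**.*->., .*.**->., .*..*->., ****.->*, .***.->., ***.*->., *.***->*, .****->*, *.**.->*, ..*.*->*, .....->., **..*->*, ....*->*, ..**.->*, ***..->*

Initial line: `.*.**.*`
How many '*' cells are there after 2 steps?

**.*.**
*.**.**
count of *: 5

5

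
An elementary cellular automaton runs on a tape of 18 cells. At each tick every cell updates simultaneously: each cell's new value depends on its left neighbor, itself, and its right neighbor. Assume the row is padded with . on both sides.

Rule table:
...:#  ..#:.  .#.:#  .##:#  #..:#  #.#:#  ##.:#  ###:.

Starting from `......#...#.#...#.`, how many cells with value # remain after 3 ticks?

#####.###.#####.##
#...###.###...####
###.#.###.###.#..#
count of #: 12

12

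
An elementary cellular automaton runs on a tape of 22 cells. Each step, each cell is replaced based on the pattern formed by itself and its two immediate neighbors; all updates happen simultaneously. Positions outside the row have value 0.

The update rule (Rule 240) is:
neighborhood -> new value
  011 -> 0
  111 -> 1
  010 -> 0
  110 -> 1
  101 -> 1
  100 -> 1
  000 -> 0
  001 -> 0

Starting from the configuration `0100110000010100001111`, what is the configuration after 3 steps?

0000100110000010100001

0010011000001010000111
0001001100000101000011
0000100110000010100001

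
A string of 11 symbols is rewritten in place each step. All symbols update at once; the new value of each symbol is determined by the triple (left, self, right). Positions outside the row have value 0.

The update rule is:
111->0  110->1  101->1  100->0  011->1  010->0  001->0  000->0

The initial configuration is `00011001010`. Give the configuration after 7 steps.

00011000000

step 1: 00011000100
step 2: 00011000000
step 3: 00011000000  (fixed point — unchanged through step 7)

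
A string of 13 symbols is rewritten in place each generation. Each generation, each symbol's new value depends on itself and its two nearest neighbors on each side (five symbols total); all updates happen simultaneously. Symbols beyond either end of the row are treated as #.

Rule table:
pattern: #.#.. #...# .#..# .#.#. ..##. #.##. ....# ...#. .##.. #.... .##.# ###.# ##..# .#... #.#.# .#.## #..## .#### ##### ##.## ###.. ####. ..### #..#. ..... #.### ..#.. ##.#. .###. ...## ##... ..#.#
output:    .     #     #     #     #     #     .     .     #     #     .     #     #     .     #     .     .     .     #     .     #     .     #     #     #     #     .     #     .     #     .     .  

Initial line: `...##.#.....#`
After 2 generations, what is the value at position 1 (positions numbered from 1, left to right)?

.###.#..##.##
.#.##.#.#..#.
position 1 holds .

.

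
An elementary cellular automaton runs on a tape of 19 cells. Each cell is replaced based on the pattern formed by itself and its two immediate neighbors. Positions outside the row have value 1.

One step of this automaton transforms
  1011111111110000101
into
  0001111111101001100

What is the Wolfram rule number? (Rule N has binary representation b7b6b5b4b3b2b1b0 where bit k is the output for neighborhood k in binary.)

position 3: 111 → 1  (bit 7 = 1)
position 0: 110 → 0  (bit 6 = 0)
position 1: 101 → 0  (bit 5 = 0)
position 12: 100 → 1  (bit 4 = 1)
position 2: 011 → 0  (bit 3 = 0)
position 16: 010 → 1  (bit 2 = 1)
position 15: 001 → 1  (bit 1 = 1)
position 13: 000 → 0  (bit 0 = 0)
bits b7..b0 = 10010110 = 150

150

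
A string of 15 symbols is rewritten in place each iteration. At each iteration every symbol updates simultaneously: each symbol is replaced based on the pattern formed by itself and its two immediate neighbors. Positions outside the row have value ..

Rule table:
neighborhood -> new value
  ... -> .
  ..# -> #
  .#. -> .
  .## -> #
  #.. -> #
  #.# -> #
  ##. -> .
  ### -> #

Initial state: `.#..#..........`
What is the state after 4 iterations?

iteration 1: #.##.#.........
iteration 2: .##.#.#........
iteration 3: ##.#.#.#.......
iteration 4: #.#.#.#.#......

#.#.#.#.#......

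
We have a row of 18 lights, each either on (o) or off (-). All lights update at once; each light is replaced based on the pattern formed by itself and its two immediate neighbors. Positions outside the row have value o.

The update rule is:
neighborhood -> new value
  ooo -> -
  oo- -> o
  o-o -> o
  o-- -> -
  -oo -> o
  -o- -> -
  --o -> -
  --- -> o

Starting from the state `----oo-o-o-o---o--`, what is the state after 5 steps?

step 1: -oo-ooo-o-o--o----
step 2: ooooo-oo-o-----oo-
step 3: ----ooooo--ooo-ooo
step 4: -oo-o---o--o-ooo--
step 5: oooo--o-----oo-o--

oooo--o-----oo-o--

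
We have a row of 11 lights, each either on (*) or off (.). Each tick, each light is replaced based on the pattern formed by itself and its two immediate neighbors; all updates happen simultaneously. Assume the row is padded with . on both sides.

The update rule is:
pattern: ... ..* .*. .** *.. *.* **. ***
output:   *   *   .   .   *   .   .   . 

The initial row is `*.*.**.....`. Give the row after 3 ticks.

......*****
******.....
......*****

......*****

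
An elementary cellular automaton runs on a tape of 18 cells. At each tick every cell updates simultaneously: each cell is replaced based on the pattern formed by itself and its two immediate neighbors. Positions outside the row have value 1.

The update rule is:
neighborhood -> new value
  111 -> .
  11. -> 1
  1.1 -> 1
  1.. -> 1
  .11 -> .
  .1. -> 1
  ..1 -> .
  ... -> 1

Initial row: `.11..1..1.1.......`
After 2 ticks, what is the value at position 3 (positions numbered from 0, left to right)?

1

tick 1: 1.11.11.111111111.
tick 2: 11.11.11........11
position 3 holds 1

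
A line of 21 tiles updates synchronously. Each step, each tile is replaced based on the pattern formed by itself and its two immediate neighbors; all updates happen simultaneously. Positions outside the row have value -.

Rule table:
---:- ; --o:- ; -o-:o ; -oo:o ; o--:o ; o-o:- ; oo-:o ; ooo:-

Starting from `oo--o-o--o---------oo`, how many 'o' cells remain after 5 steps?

11

ooo-o-oo-oo--------oo
o-o-o-oo-ooo-------oo
o-o-o-oo-o-oo------oo
o-o-o-oo-o-ooo-----oo
o-o-o-oo-o-o-oo----oo
count of o: 11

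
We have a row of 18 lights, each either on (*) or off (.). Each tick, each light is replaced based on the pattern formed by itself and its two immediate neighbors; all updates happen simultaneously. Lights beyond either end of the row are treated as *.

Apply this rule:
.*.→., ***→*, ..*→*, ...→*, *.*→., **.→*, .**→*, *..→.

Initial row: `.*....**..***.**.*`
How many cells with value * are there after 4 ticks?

14

...*****.****.**.*
.*******.****.**.*
.*******.****.**.*  (fixed point — unchanged through tick 4)
count of *: 14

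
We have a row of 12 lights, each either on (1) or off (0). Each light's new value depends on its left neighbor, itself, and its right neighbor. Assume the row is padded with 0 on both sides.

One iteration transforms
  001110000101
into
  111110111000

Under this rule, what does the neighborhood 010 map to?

At position 9 the neighborhood is 010; the next row has 0 there.

0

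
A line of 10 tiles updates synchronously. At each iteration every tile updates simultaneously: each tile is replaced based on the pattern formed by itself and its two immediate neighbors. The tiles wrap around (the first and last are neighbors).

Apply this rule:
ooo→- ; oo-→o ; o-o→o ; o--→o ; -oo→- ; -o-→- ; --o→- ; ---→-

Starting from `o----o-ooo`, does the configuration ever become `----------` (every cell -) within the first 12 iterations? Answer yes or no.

oo----o---
-oo----o--
--oo----o-
---oo----o
o---oo----
-o---oo---
--o---oo--
---o---oo-
----o---oo
o----o---o
oo----o---  (repeats iteration 1; period 10)
iteration 12: -oo----o--
iteration 12 is -oo----o--, still not uniform -

no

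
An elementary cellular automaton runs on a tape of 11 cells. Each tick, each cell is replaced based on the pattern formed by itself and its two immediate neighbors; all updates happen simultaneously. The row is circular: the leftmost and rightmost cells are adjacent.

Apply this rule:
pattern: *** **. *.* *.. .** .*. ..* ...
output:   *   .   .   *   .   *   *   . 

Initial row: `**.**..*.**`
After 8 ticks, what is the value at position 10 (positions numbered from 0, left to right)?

*....***..*
.*..*.*.**.
*****.*...*
****..**.*.
.**.**...*.
*.....*.***
.*...**..**
.**.*..**..
position 10 holds .

.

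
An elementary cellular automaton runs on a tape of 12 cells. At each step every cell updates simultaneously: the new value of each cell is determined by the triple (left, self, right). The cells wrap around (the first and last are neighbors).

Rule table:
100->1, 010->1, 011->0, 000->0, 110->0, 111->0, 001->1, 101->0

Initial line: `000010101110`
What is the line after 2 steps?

101000110011

step 1: 000110100001
step 2: 101000110011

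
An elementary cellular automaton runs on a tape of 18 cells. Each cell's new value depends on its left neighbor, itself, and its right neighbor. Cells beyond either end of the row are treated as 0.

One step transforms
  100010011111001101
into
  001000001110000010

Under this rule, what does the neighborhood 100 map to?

At position 1 the neighborhood is 100; the next row has 0 there.

0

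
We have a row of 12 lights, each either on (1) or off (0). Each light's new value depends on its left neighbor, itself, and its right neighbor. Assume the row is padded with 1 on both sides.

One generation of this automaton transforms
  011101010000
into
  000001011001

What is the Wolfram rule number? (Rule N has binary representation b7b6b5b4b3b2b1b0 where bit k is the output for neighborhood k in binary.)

22

position 2: 111 → 0  (bit 7 = 0)
position 3: 110 → 0  (bit 6 = 0)
position 0: 101 → 0  (bit 5 = 0)
position 8: 100 → 1  (bit 4 = 1)
position 1: 011 → 0  (bit 3 = 0)
position 5: 010 → 1  (bit 2 = 1)
position 11: 001 → 1  (bit 1 = 1)
position 9: 000 → 0  (bit 0 = 0)
bits b7..b0 = 00010110 = 22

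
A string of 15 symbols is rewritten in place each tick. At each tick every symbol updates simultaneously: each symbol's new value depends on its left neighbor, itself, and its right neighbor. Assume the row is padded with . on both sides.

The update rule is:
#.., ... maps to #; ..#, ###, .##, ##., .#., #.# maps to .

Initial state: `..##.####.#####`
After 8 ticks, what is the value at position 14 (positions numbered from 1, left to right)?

#..............
.##############
...............
###############
...............  (repeats tick 3; period 2)
tick 8: ###############
position 14 holds #

#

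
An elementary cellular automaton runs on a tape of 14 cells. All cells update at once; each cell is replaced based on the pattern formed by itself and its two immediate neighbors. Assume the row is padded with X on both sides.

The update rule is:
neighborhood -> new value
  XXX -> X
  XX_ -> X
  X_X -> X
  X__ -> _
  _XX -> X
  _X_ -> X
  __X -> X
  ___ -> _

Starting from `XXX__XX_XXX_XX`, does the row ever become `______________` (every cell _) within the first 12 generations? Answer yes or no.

no

generation 1: XXX_XXXXXXXXXX
generation 2: XXXXXXXXXXXXXX
generation 3: XXXXXXXXXXXXXX  (fixed point — unchanged through generation 12)
generation 12 is XXXXXXXXXXXXXX, still not uniform _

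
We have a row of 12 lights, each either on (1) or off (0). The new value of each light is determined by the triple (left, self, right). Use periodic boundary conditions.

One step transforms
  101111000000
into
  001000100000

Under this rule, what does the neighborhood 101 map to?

At position 1 the neighborhood is 101; the next row has 0 there.

0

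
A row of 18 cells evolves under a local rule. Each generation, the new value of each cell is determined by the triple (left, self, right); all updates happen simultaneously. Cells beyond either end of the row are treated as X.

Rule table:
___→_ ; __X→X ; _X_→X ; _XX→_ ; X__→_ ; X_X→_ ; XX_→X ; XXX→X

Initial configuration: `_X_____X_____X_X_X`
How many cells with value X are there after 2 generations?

7

generation 1: _X____XX____XX_X__
generation 2: _X___X_X___X_X_X_X
count of X: 7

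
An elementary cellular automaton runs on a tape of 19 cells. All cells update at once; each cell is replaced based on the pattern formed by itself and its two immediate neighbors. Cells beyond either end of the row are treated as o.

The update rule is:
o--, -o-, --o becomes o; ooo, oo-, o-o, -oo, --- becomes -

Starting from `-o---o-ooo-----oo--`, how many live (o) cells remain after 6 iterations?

-oo-oo----o---o--oo
------o--ooo-oooo--
o----oooo--------oo
-o--o----o------o--
-ooooo--ooo----oooo
------oo---o--o----
count of o: 4

4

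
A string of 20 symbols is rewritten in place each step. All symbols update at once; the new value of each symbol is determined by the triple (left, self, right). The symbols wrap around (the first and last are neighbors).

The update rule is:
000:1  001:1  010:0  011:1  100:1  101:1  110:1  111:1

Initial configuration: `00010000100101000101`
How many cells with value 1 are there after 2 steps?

step 1: 11101111011010111010
step 2: 11111111111101111101
count of 1: 18

18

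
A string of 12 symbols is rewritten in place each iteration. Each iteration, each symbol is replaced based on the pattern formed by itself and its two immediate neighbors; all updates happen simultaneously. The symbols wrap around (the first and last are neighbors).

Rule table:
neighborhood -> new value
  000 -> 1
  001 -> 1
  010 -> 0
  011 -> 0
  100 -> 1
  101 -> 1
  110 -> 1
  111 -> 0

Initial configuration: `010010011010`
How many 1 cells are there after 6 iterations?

8

101101101101
110110110110
011011011011
101101101101  (repeats iteration 1; period 3)
iteration 6: 011011011011
count of 1: 8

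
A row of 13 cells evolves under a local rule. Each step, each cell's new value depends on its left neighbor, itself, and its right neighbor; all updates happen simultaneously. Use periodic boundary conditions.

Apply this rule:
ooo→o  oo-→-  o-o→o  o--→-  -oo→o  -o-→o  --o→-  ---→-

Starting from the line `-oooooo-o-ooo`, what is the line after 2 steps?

step 1: oooooo-ooooo-
step 2: ooooo-ooooo-o

ooooo-ooooo-o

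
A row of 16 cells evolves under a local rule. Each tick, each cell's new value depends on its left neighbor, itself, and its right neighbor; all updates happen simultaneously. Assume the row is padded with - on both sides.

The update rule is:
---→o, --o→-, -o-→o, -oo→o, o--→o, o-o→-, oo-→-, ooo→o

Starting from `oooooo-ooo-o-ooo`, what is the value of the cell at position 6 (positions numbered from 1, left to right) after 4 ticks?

tick 1: ooooo--oo--o-oo-
tick 2: oooo-o-o-o-o-o-o
tick 3: ooo--o-o-o-o-o-o
tick 4: oo-o-o-o-o-o-o-o
position 6 holds o

o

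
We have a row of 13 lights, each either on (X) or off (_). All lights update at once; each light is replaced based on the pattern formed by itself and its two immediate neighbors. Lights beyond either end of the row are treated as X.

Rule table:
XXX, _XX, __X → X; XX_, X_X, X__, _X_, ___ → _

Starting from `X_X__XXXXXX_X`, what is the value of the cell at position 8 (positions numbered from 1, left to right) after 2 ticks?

X

____XXXXXX__X
___XXXXXX__XX
position 8 holds X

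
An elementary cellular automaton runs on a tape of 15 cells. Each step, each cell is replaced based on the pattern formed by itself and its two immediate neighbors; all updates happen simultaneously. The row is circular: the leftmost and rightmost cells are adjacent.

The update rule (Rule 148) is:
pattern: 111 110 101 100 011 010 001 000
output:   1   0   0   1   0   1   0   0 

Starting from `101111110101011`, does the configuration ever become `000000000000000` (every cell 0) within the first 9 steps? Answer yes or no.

no

000111100101001
100011010101101
010000010100000
011000010110000
000100010001000
000110011001100
000001000100010
000001100110011
100000010001000
step 9 is 100000010001000, still not uniform 0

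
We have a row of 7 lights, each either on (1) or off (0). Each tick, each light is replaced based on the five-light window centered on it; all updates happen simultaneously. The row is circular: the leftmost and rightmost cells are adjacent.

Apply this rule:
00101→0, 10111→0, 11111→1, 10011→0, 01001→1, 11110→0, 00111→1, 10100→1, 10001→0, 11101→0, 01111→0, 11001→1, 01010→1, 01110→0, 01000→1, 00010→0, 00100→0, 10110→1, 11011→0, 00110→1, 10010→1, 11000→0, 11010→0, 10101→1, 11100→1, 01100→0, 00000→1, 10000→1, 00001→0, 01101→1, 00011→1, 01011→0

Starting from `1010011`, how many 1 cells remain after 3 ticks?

tick 1: 0011010
tick 2: 0111011
tick 3: 0000011
count of 1: 2

2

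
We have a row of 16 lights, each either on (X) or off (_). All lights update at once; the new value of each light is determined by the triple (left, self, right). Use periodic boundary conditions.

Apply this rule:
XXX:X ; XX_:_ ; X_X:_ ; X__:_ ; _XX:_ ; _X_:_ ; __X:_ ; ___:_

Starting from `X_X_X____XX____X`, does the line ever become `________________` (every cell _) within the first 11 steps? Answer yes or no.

yes

________________
all cells are _ at step 1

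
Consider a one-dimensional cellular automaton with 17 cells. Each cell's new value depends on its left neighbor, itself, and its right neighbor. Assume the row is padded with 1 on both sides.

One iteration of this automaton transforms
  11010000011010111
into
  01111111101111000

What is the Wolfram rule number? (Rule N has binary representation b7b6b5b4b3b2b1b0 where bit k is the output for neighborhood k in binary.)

119

position 0: 111 → 0  (bit 7 = 0)
position 1: 110 → 1  (bit 6 = 1)
position 2: 101 → 1  (bit 5 = 1)
position 4: 100 → 1  (bit 4 = 1)
position 9: 011 → 0  (bit 3 = 0)
position 3: 010 → 1  (bit 2 = 1)
position 8: 001 → 1  (bit 1 = 1)
position 5: 000 → 1  (bit 0 = 1)
bits b7..b0 = 01110111 = 119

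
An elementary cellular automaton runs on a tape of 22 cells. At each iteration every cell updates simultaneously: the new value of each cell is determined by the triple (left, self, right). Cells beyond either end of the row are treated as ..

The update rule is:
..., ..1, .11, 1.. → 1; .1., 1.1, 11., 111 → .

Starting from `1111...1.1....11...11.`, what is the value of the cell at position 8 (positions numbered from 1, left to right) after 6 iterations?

.

iteration 1: 1...111...11111.1111.1
iteration 2: .1111..1111.....1.....
iteration 3: 11...111...11111.11111
iteration 4: 1.1111..1111.....1....
iteration 5: ..1...111...11111.1111
iteration 6: 11.1111..1111.....1...
position 8 holds .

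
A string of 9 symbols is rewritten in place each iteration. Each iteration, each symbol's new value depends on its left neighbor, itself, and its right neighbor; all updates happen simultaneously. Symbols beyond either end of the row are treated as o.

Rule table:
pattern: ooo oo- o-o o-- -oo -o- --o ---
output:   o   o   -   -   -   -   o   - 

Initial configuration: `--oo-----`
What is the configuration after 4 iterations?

-----o--o

-o-o----o
-------o-
------o--
-----o--o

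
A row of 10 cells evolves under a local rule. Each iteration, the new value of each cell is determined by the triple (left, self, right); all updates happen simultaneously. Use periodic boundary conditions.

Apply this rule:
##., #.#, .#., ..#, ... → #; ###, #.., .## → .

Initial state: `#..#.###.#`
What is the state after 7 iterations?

#.###..##.
##..#.#.##
.#.#####..
###....#.#
..#.#####.
####....#.
...#.#####

...#.#####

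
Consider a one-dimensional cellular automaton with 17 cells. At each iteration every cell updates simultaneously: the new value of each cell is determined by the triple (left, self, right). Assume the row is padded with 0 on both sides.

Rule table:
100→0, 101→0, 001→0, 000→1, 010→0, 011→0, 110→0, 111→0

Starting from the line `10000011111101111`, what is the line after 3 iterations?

00111000000000000
10000011111111111
00111000000000000

00111000000000000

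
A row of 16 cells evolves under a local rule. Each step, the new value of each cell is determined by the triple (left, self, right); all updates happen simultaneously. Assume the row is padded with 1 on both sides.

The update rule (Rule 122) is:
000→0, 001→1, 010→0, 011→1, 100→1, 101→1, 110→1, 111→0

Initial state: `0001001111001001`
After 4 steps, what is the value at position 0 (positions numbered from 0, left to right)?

1

step 1: 1010111001110111
step 2: 1101101111011100
step 3: 0111111001110111
step 4: 1100001111011100
position 0 holds 1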